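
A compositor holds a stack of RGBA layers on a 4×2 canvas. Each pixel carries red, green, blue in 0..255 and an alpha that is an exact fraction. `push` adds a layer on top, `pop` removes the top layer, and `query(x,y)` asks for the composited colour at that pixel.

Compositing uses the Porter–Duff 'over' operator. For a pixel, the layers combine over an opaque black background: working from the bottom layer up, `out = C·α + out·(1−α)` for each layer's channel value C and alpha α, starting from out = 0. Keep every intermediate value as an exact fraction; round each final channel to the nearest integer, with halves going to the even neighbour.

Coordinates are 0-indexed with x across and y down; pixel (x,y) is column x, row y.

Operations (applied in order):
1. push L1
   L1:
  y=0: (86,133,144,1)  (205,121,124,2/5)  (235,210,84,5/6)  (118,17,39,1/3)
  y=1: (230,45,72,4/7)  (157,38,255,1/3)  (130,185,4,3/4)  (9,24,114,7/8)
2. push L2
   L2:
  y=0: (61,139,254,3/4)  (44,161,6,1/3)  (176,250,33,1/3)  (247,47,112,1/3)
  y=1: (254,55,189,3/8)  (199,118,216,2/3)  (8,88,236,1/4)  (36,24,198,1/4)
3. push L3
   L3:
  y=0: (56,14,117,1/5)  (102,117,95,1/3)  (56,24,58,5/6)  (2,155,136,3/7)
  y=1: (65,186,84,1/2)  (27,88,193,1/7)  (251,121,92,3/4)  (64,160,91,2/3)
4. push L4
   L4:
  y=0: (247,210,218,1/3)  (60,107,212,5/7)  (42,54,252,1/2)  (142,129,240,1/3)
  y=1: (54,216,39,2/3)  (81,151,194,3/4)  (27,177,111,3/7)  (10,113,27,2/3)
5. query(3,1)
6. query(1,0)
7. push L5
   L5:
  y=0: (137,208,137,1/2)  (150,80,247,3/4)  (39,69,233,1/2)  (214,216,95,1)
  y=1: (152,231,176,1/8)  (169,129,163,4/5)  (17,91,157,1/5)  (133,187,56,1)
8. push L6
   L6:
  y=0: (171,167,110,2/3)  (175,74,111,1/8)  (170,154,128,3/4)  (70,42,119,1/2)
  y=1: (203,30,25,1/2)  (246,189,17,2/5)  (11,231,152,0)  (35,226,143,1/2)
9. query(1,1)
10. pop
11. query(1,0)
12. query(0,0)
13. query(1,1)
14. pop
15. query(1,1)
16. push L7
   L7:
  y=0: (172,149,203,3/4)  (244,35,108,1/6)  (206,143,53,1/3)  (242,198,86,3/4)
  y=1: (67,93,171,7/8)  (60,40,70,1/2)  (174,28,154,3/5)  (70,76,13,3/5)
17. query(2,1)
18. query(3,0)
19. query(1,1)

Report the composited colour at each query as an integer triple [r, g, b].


at x=3,y=1 over L1,L2,L3,L4:
+L1 (α=7/8) → [63/8, 21, 399/4]
+L2 (α=1/4) → [477/32, 87/4, 1989/16]
+L3 (α=2/3) → [4573/96, 1367/12, 4901/48]
+L4 (α=2/3) → [6493/288, 4079/36, 7493/144]
rounded: [23, 113, 52]

query (1,0) [L1,L2,L3,L4] — begin 0,0,0
after L1 α=2/5: [82, 242/5, 248/5]
after L2 α=1/3: [208/3, 1289/15, 526/15]
after L3 α=1/3: [722/9, 4333/45, 2477/45]
after L4 α=5/7: [592/9, 32741/315, 7522/45]
rounded: [66, 104, 167]

at x=1,y=1 over L1,L2,L3,L4,L5,L6:
L1 α=1/3: [157/3, 38/3, 85]
L2 α=2/3: [1351/9, 746/9, 517/3]
L3 α=1/7: [2783/21, 1756/21, 1227/7]
L4 α=3/4: [3943/42, 11269/84, 5301/28]
L5 α=4/5: [6467/42, 54613/420, 23557/140]
L6 α=2/5: [2671/14, 107533/700, 75431/700]
→ [191, 154, 108]

query (1,0) [L1,L2,L3,L4,L5] — begin 0,0,0
+L1 (α=2/5) → [82, 242/5, 248/5]
+L2 (α=1/3) → [208/3, 1289/15, 526/15]
+L3 (α=1/3) → [722/9, 4333/45, 2477/45]
+L4 (α=5/7) → [592/9, 32741/315, 7522/45]
+L5 (α=3/4) → [2321/18, 108341/1260, 40867/180]
= [129, 86, 227]

(0,0) stack=L1,L2,L3,L4,L5; from [0,0,0]:
+L1 (α=1) → [86, 133, 144]
+L2 (α=3/4) → [269/4, 275/2, 453/2]
+L3 (α=1/5) → [65, 564/5, 1023/5]
+L4 (α=1/3) → [377/3, 726/5, 3136/15]
+L5 (α=1/2) → [394/3, 883/5, 5191/30]
rounded: [131, 177, 173]

at x=1,y=1 over L1,L2,L3,L4,L5:
L1 α=1/3: [157/3, 38/3, 85]
L2 α=2/3: [1351/9, 746/9, 517/3]
L3 α=1/7: [2783/21, 1756/21, 1227/7]
L4 α=3/4: [3943/42, 11269/84, 5301/28]
L5 α=4/5: [6467/42, 54613/420, 23557/140]
→ [154, 130, 168]

at x=1,y=1 over L1,L2,L3,L4:
L1 α=1/3: [157/3, 38/3, 85]
L2 α=2/3: [1351/9, 746/9, 517/3]
L3 α=1/7: [2783/21, 1756/21, 1227/7]
L4 α=3/4: [3943/42, 11269/84, 5301/28]
rounded: [94, 134, 189]

at x=2,y=1 over L1,L2,L3,L4,L7:
L1 α=3/4: [195/2, 555/4, 3]
L2 α=1/4: [601/8, 2017/16, 245/4]
L3 α=3/4: [6625/32, 7825/64, 1349/16]
L4 α=3/7: [1039/8, 16321/112, 383/4]
L7 α=3/5: [3127/20, 4205/56, 1307/10]
= [156, 75, 131]

query (3,0) [L1,L2,L3,L4,L7] — begin 0,0,0
L1 α=1/3: [118/3, 17/3, 13]
L2 α=1/3: [977/9, 175/9, 46]
L3 α=3/7: [566/9, 4885/63, 592/7]
L4 α=1/3: [2410/27, 17897/189, 2864/21]
L7 α=3/4: [5503/27, 130163/756, 4141/42]
rounded: [204, 172, 99]

(1,1) stack=L1,L2,L3,L4,L7; from [0,0,0]:
+L1 (α=1/3) → [157/3, 38/3, 85]
+L2 (α=2/3) → [1351/9, 746/9, 517/3]
+L3 (α=1/7) → [2783/21, 1756/21, 1227/7]
+L4 (α=3/4) → [3943/42, 11269/84, 5301/28]
+L7 (α=1/2) → [6463/84, 14629/168, 7261/56]
→ [77, 87, 130]


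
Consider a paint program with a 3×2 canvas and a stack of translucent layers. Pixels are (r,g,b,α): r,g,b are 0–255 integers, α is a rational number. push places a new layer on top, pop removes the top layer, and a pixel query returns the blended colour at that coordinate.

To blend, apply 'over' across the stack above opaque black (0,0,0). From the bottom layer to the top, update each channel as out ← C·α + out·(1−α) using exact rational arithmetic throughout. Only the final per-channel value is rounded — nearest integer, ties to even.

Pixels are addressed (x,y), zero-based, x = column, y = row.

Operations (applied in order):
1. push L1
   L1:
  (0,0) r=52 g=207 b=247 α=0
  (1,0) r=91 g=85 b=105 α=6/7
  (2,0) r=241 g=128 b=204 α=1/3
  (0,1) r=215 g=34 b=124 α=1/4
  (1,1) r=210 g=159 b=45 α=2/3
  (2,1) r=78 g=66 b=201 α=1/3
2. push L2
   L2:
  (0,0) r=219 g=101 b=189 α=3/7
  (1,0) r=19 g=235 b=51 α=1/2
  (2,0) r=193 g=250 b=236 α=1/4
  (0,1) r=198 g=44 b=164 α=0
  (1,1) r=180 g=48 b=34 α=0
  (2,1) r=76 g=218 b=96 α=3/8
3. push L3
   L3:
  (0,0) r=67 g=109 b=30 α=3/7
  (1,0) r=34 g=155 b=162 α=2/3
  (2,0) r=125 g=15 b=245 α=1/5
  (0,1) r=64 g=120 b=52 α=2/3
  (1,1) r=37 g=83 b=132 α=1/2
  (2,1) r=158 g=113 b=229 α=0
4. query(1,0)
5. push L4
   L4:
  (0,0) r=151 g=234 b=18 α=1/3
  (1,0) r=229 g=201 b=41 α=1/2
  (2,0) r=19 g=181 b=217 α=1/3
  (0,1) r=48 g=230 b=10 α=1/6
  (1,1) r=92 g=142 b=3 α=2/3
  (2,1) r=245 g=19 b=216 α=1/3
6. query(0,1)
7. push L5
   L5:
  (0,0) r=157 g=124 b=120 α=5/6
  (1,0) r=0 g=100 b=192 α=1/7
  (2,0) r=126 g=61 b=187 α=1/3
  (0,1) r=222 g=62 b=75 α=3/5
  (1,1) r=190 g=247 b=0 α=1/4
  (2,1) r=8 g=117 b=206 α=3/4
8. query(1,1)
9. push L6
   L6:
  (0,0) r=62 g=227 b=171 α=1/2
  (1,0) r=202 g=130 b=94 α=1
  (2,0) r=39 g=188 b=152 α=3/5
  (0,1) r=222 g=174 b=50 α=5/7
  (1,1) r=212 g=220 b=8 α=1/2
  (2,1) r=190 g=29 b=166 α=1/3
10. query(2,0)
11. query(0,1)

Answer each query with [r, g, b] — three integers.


(1,0) stack=L1,L2,L3; from [0,0,0]:
after L1 α=6/7: [78, 510/7, 90]
after L2 α=1/2: [97/2, 2155/14, 141/2]
after L3 α=2/3: [233/6, 2165/14, 263/2]
→ [39, 155, 132]

query (0,1) [L1,L2,L3,L4] — begin 0,0,0
after L1 α=1/4: [215/4, 17/2, 31]
after L2 α=0: [215/4, 17/2, 31]
after L3 α=2/3: [727/12, 497/6, 45]
after L4 α=1/6: [4211/72, 3865/36, 235/6]
rounded: [58, 107, 39]

(1,1) stack=L1,L2,L3,L4,L5; from [0,0,0]:
after L1 α=2/3: [140, 106, 30]
after L2 α=0: [140, 106, 30]
after L3 α=1/2: [177/2, 189/2, 81]
after L4 α=2/3: [545/6, 757/6, 29]
after L5 α=1/4: [925/8, 1251/8, 87/4]
→ [116, 156, 22]

at x=2,y=0 over L1,L2,L3,L4,L5,L6:
+L1 (α=1/3) → [241/3, 128/3, 68]
+L2 (α=1/4) → [217/2, 189/2, 110]
+L3 (α=1/5) → [559/5, 393/5, 137]
+L4 (α=1/3) → [1213/15, 1691/15, 491/3]
+L5 (α=1/3) → [4316/45, 4297/45, 1543/9]
+L6 (α=3/5) → [13897/225, 33974/225, 1438/9]
rounded: [62, 151, 160]

query (0,1) [L1,L2,L3,L4,L5,L6] — begin 0,0,0
L1 α=1/4: [215/4, 17/2, 31]
L2 α=0: [215/4, 17/2, 31]
L3 α=2/3: [727/12, 497/6, 45]
L4 α=1/6: [4211/72, 3865/36, 235/6]
L5 α=3/5: [28187/180, 7213/90, 182/3]
L6 α=5/7: [128087/630, 46363/315, 1114/21]
rounded: [203, 147, 53]


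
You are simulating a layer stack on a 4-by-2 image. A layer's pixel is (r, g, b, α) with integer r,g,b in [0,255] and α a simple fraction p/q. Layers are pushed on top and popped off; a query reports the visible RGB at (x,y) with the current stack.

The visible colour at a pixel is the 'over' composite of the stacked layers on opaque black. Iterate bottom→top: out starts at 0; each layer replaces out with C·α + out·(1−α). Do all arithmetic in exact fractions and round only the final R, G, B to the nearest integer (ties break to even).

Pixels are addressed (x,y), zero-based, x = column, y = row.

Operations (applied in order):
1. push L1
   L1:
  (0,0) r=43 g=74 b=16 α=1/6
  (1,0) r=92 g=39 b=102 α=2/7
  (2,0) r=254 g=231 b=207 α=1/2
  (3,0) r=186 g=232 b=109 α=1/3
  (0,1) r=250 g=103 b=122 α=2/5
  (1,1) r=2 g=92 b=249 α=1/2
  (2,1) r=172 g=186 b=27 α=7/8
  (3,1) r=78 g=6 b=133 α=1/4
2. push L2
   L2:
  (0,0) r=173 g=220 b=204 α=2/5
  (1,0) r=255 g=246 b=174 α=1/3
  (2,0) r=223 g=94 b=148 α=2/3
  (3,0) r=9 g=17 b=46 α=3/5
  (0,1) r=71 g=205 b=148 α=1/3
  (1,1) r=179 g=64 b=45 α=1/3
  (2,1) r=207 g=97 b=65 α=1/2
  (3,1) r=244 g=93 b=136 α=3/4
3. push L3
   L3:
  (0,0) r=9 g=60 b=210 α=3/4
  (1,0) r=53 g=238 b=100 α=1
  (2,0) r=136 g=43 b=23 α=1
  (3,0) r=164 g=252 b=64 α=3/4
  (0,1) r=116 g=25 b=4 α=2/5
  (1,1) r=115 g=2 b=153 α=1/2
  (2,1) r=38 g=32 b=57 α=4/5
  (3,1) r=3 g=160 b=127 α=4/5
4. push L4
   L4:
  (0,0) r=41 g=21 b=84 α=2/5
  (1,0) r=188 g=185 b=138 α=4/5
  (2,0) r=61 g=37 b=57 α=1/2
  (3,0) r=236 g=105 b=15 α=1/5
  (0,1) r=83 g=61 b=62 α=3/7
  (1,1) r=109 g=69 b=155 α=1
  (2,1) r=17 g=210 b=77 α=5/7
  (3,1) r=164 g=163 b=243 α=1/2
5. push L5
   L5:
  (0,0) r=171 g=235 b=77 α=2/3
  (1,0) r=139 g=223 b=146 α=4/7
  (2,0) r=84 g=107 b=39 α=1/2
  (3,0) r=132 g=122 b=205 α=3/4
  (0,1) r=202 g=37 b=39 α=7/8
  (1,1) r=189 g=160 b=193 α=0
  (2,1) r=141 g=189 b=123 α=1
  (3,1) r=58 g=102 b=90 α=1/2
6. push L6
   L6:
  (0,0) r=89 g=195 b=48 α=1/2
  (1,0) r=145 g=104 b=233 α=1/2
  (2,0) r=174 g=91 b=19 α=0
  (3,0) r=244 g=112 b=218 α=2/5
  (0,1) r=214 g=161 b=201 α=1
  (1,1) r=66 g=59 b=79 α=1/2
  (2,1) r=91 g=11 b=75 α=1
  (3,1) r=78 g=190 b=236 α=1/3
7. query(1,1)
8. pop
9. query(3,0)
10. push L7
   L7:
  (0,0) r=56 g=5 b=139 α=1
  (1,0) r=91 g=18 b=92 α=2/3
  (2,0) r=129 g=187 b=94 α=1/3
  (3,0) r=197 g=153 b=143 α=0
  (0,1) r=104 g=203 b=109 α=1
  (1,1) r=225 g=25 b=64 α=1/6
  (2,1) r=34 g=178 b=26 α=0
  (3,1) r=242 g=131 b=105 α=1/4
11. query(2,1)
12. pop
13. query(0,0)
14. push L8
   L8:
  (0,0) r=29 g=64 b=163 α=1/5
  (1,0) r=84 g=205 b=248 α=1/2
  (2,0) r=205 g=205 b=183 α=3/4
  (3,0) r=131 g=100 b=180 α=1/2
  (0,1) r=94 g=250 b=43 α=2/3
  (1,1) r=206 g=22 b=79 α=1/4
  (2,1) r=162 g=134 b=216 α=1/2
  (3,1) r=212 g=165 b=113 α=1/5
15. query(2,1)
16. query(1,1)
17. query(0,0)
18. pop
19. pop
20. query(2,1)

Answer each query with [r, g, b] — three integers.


(1,1) stack=L1,L2,L3,L4,L5,L6; from [0,0,0]:
L1 α=1/2: [1, 46, 249/2]
L2 α=1/3: [181/3, 52, 98]
L3 α=1/2: [263/3, 27, 251/2]
L4 α=1: [109, 69, 155]
L5 α=0: [109, 69, 155]
L6 α=1/2: [175/2, 64, 117]
= [88, 64, 117]

at x=3,y=0 over L1,L2,L3,L4,L5:
+L1 (α=1/3) → [62, 232/3, 109/3]
+L2 (α=3/5) → [151/5, 617/15, 632/15]
+L3 (α=3/4) → [2611/20, 11957/60, 878/15]
+L4 (α=1/5) → [3791/25, 13532/75, 3737/75]
+L5 (α=3/4) → [13691/100, 20491/150, 24931/150]
→ [137, 137, 166]

at x=2,y=1 over L1,L2,L3,L4,L5,L7:
L1 α=7/8: [301/2, 651/4, 189/8]
L2 α=1/2: [715/4, 1039/8, 709/16]
L3 α=4/5: [1323/20, 2063/40, 4357/80]
L4 α=5/7: [2173/70, 23063/140, 19757/280]
L5 α=1: [141, 189, 123]
L7 α=0: [141, 189, 123]
→ [141, 189, 123]

(0,0) stack=L1,L2,L3,L4,L5; from [0,0,0]:
L1 α=1/6: [43/6, 37/3, 8/3]
L2 α=2/5: [147/2, 477/5, 416/5]
L3 α=3/4: [201/8, 1377/20, 1783/10]
L4 α=2/5: [1259/40, 4971/100, 7029/50]
L5 α=2/3: [14939/120, 51971/300, 14729/150]
→ [124, 173, 98]

(2,1) stack=L1,L2,L3,L4,L5,L8; from [0,0,0]:
L1 α=7/8: [301/2, 651/4, 189/8]
L2 α=1/2: [715/4, 1039/8, 709/16]
L3 α=4/5: [1323/20, 2063/40, 4357/80]
L4 α=5/7: [2173/70, 23063/140, 19757/280]
L5 α=1: [141, 189, 123]
L8 α=1/2: [303/2, 323/2, 339/2]
= [152, 162, 170]

query (1,1) [L1,L2,L3,L4,L5,L8] — begin 0,0,0
L1 α=1/2: [1, 46, 249/2]
L2 α=1/3: [181/3, 52, 98]
L3 α=1/2: [263/3, 27, 251/2]
L4 α=1: [109, 69, 155]
L5 α=0: [109, 69, 155]
L8 α=1/4: [533/4, 229/4, 136]
rounded: [133, 57, 136]

query (0,0) [L1,L2,L3,L4,L5,L8] — begin 0,0,0
after L1 α=1/6: [43/6, 37/3, 8/3]
after L2 α=2/5: [147/2, 477/5, 416/5]
after L3 α=3/4: [201/8, 1377/20, 1783/10]
after L4 α=2/5: [1259/40, 4971/100, 7029/50]
after L5 α=2/3: [14939/120, 51971/300, 14729/150]
after L8 α=1/5: [15809/150, 56771/375, 41683/375]
= [105, 151, 111]

query (2,1) [L1,L2,L3,L4] — begin 0,0,0
L1 α=7/8: [301/2, 651/4, 189/8]
L2 α=1/2: [715/4, 1039/8, 709/16]
L3 α=4/5: [1323/20, 2063/40, 4357/80]
L4 α=5/7: [2173/70, 23063/140, 19757/280]
→ [31, 165, 71]


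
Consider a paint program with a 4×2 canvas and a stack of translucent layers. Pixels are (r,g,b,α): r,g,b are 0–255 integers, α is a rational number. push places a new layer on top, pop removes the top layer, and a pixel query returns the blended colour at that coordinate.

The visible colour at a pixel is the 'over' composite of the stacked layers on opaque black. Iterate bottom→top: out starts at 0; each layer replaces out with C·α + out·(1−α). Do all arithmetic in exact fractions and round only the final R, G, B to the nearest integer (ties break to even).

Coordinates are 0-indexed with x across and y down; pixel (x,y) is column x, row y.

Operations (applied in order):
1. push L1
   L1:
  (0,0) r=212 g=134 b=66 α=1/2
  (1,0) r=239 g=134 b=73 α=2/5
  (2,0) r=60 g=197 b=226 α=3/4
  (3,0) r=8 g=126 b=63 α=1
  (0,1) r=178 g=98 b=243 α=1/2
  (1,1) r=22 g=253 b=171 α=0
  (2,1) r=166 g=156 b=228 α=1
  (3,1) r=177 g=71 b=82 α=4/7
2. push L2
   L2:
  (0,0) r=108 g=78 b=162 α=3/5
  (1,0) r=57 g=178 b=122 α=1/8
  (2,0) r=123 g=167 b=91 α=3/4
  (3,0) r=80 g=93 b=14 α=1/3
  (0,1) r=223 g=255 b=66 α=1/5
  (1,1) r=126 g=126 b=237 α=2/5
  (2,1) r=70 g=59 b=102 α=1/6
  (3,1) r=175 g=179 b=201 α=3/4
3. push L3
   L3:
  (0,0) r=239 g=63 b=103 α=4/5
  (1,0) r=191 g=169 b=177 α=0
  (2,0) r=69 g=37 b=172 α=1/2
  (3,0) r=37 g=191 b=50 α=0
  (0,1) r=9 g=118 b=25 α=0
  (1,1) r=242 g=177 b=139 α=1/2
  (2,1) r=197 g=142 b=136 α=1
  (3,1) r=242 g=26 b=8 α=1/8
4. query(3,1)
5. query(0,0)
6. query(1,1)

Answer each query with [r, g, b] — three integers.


at x=3,y=1 over L1,L2,L3:
+L1 (α=4/7) → [708/7, 284/7, 328/7]
+L2 (α=3/4) → [4383/28, 4043/28, 4549/28]
+L3 (α=1/8) → [5351/32, 4147/32, 4581/32]
rounded: [167, 130, 143]

query (0,0) [L1,L2,L3] — begin 0,0,0
+L1 (α=1/2) → [106, 67, 33]
+L2 (α=3/5) → [536/5, 368/5, 552/5]
+L3 (α=4/5) → [5316/25, 1628/25, 2612/25]
→ [213, 65, 104]

at x=1,y=1 over L1,L2,L3:
L1 α=0: [0, 0, 0]
L2 α=2/5: [252/5, 252/5, 474/5]
L3 α=1/2: [731/5, 1137/10, 1169/10]
rounded: [146, 114, 117]


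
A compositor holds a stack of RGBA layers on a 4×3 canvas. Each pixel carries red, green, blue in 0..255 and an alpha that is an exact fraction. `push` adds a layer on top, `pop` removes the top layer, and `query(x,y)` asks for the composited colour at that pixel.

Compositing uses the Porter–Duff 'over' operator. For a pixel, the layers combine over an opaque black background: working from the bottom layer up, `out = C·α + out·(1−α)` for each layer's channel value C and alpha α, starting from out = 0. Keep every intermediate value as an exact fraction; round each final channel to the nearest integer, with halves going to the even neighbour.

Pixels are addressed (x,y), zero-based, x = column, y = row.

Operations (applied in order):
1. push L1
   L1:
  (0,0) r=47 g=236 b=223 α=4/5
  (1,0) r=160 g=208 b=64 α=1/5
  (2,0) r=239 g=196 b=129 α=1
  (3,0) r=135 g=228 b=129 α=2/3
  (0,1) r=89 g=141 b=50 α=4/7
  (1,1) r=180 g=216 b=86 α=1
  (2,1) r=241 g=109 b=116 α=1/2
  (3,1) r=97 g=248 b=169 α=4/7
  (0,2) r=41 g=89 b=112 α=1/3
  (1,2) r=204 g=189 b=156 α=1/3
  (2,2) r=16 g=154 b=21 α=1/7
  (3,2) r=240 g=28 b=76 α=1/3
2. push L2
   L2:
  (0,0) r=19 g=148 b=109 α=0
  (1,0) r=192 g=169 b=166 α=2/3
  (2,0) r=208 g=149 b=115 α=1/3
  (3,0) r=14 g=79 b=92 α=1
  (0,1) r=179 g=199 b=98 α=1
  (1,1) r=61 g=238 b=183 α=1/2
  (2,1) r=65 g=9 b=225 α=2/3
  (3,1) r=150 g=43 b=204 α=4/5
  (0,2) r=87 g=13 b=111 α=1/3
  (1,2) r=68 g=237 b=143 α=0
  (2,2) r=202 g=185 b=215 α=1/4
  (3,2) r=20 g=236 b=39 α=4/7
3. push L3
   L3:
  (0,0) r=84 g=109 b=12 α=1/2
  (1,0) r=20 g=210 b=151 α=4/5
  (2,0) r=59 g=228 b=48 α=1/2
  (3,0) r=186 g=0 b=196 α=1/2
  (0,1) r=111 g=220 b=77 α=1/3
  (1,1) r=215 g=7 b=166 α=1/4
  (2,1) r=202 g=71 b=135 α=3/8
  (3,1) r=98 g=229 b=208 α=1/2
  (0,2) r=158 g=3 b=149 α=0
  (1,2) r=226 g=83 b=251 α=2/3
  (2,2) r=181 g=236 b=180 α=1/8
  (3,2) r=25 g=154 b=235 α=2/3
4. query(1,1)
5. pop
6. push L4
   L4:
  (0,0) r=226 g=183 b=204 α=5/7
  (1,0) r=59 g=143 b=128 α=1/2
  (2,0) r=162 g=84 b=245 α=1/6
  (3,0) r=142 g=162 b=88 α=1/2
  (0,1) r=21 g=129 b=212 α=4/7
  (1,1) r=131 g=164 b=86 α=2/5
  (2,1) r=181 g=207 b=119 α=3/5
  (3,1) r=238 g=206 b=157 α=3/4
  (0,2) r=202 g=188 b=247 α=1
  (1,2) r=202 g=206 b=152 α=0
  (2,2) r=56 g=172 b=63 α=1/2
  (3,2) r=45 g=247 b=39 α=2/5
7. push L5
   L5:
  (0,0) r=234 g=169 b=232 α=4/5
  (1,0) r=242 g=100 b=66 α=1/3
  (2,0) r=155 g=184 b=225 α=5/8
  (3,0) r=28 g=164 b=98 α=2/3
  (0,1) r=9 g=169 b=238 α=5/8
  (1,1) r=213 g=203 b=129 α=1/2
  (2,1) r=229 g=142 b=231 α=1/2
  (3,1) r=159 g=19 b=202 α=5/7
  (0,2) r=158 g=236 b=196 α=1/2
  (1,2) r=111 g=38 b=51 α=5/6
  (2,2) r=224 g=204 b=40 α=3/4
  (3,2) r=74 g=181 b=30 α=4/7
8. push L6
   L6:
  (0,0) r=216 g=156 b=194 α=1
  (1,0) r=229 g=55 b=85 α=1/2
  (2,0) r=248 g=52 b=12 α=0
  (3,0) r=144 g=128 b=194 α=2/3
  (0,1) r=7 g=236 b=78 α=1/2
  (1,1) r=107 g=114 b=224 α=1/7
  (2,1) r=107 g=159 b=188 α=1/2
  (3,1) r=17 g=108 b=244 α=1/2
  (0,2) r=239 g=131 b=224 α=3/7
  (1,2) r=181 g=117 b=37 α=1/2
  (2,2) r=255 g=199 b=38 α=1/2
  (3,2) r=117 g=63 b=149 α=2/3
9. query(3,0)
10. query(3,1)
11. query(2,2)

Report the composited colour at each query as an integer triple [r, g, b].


(1,1) stack=L1,L2,L3; from [0,0,0]:
after L1 α=1: [180, 216, 86]
after L2 α=1/2: [241/2, 227, 269/2]
after L3 α=1/4: [1153/8, 172, 1139/8]
= [144, 172, 142]

(3,0) stack=L1,L2,L4,L5,L6; from [0,0,0]:
L1 α=2/3: [90, 152, 86]
L2 α=1: [14, 79, 92]
L4 α=1/2: [78, 241/2, 90]
L5 α=2/3: [134/3, 299/2, 286/3]
L6 α=2/3: [998/9, 811/6, 1450/9]
rounded: [111, 135, 161]

(3,1) stack=L1,L2,L4,L5,L6; from [0,0,0]:
L1 α=4/7: [388/7, 992/7, 676/7]
L2 α=4/5: [4588/35, 2196/35, 6388/35]
L4 α=3/4: [14789/70, 11913/70, 22873/140]
L5 α=5/7: [42614/245, 15238/245, 93573/490]
L6 α=1/2: [46779/490, 20849/245, 213133/980]
rounded: [95, 85, 217]

query (2,2) [L1,L2,L4,L5,L6] — begin 0,0,0
L1 α=1/7: [16/7, 22, 3]
L2 α=1/4: [731/14, 251/4, 56]
L4 α=1/2: [1515/28, 939/8, 119/2]
L5 α=3/4: [20331/112, 5835/32, 359/8]
L6 α=1/2: [48891/224, 12203/64, 663/16]
rounded: [218, 191, 41]


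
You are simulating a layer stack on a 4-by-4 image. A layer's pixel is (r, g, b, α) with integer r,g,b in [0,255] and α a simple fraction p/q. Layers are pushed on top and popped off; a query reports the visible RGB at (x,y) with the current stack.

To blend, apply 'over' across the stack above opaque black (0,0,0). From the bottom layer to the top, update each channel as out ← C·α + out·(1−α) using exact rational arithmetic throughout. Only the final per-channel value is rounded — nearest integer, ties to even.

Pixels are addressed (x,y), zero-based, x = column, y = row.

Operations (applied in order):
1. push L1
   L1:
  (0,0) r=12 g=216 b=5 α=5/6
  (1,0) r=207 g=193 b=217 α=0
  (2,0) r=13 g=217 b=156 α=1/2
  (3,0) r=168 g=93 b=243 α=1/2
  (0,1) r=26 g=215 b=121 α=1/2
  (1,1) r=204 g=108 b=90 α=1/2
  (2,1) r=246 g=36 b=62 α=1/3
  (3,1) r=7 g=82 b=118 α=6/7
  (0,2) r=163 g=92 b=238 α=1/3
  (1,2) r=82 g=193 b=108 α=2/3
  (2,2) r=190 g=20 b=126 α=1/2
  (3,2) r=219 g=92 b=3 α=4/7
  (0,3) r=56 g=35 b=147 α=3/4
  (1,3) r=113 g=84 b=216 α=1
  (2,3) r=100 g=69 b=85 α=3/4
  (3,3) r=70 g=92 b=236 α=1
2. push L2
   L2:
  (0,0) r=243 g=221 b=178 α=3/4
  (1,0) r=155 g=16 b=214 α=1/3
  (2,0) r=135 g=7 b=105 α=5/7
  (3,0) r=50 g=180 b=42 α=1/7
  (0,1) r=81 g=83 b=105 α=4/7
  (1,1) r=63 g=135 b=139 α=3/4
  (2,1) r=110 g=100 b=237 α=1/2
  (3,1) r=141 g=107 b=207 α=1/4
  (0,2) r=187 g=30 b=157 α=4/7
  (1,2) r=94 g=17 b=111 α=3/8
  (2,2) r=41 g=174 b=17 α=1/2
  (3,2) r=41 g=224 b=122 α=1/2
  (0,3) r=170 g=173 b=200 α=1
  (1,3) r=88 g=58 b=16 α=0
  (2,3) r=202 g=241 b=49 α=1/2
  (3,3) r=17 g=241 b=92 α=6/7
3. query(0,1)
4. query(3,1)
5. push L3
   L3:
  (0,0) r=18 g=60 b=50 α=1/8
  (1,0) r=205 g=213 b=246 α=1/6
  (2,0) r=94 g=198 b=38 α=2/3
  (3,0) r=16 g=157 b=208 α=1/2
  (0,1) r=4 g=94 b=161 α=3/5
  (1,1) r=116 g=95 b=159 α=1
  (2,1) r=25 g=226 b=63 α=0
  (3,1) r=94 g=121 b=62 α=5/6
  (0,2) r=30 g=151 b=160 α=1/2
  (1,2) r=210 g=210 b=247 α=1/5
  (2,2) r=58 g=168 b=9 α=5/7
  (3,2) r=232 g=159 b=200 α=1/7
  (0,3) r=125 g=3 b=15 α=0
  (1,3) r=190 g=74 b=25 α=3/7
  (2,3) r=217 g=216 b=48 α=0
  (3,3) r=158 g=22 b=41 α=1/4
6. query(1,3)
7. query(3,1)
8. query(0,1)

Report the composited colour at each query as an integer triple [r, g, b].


query (0,1) [L1,L2] — begin 0,0,0
L1 α=1/2: [13, 215/2, 121/2]
L2 α=4/7: [363/7, 187/2, 1203/14]
rounded: [52, 94, 86]

query (3,1) [L1,L2] — begin 0,0,0
+L1 (α=6/7) → [6, 492/7, 708/7]
+L2 (α=1/4) → [159/4, 2225/28, 3573/28]
rounded: [40, 79, 128]

(1,3) stack=L1,L2,L3; from [0,0,0]:
+L1 (α=1) → [113, 84, 216]
+L2 (α=0) → [113, 84, 216]
+L3 (α=3/7) → [146, 558/7, 939/7]
→ [146, 80, 134]

at x=3,y=1 over L1,L2,L3:
L1 α=6/7: [6, 492/7, 708/7]
L2 α=1/4: [159/4, 2225/28, 3573/28]
L3 α=5/6: [2039/24, 19165/168, 12253/168]
= [85, 114, 73]

(0,1) stack=L1,L2,L3; from [0,0,0]:
after L1 α=1/2: [13, 215/2, 121/2]
after L2 α=4/7: [363/7, 187/2, 1203/14]
after L3 α=3/5: [162/7, 469/5, 4584/35]
= [23, 94, 131]


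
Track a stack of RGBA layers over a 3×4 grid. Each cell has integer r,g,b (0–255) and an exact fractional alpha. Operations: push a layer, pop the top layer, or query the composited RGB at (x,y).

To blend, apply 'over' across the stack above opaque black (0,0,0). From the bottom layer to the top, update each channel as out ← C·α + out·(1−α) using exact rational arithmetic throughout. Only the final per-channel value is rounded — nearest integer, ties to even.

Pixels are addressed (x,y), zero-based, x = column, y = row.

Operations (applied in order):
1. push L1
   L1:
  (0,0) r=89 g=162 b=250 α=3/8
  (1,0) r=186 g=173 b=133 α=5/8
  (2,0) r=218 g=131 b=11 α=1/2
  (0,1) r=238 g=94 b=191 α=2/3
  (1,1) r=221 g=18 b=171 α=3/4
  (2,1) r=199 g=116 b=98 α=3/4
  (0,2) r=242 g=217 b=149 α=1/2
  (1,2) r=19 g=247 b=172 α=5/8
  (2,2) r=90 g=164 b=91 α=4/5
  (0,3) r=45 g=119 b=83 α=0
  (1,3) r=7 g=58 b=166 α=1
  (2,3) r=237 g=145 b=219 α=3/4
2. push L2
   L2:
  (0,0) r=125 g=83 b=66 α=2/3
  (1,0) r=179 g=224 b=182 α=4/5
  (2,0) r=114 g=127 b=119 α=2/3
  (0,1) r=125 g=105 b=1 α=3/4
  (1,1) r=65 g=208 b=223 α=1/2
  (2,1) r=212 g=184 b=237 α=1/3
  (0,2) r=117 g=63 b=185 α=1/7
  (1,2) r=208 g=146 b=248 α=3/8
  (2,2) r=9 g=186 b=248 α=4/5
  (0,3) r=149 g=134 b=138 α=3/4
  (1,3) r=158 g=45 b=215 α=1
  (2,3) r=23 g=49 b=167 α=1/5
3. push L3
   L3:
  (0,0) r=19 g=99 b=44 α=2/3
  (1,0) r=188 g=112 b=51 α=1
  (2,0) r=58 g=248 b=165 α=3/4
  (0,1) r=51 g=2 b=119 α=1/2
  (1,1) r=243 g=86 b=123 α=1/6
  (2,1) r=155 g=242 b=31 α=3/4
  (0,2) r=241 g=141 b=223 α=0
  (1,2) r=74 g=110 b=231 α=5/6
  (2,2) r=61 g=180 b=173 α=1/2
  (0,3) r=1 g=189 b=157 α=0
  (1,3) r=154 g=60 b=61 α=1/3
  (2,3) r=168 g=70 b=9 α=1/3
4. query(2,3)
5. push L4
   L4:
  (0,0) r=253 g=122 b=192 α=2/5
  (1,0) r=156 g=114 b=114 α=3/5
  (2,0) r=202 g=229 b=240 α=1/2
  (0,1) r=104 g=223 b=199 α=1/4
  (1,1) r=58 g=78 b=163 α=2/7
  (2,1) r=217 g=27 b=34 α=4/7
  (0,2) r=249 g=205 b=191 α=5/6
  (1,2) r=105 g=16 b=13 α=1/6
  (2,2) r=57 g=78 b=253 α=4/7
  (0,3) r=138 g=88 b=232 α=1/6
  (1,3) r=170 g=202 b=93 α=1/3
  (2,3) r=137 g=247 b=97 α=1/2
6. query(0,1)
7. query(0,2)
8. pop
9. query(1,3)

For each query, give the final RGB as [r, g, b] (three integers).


at x=2,y=3 over L1,L2,L3:
+L1 (α=3/4) → [711/4, 435/4, 657/4]
+L2 (α=1/5) → [734/5, 484/5, 824/5]
+L3 (α=1/3) → [2308/15, 1318/15, 1693/15]
= [154, 88, 113]

at x=0,y=1 over L1,L2,L3,L4:
after L1 α=2/3: [476/3, 188/3, 382/3]
after L2 α=3/4: [1601/12, 1133/12, 391/12]
after L3 α=1/2: [2213/24, 1157/24, 1819/24]
after L4 α=1/4: [3045/32, 2941/32, 3411/32]
rounded: [95, 92, 107]

(0,2) stack=L1,L2,L3,L4; from [0,0,0]:
L1 α=1/2: [121, 217/2, 149/2]
L2 α=1/7: [843/7, 102, 632/7]
L3 α=0: [843/7, 102, 632/7]
L4 α=5/6: [1593/7, 1127/6, 2439/14]
rounded: [228, 188, 174]

query (1,3) [L1,L2,L3] — begin 0,0,0
after L1 α=1: [7, 58, 166]
after L2 α=1: [158, 45, 215]
after L3 α=1/3: [470/3, 50, 491/3]
= [157, 50, 164]


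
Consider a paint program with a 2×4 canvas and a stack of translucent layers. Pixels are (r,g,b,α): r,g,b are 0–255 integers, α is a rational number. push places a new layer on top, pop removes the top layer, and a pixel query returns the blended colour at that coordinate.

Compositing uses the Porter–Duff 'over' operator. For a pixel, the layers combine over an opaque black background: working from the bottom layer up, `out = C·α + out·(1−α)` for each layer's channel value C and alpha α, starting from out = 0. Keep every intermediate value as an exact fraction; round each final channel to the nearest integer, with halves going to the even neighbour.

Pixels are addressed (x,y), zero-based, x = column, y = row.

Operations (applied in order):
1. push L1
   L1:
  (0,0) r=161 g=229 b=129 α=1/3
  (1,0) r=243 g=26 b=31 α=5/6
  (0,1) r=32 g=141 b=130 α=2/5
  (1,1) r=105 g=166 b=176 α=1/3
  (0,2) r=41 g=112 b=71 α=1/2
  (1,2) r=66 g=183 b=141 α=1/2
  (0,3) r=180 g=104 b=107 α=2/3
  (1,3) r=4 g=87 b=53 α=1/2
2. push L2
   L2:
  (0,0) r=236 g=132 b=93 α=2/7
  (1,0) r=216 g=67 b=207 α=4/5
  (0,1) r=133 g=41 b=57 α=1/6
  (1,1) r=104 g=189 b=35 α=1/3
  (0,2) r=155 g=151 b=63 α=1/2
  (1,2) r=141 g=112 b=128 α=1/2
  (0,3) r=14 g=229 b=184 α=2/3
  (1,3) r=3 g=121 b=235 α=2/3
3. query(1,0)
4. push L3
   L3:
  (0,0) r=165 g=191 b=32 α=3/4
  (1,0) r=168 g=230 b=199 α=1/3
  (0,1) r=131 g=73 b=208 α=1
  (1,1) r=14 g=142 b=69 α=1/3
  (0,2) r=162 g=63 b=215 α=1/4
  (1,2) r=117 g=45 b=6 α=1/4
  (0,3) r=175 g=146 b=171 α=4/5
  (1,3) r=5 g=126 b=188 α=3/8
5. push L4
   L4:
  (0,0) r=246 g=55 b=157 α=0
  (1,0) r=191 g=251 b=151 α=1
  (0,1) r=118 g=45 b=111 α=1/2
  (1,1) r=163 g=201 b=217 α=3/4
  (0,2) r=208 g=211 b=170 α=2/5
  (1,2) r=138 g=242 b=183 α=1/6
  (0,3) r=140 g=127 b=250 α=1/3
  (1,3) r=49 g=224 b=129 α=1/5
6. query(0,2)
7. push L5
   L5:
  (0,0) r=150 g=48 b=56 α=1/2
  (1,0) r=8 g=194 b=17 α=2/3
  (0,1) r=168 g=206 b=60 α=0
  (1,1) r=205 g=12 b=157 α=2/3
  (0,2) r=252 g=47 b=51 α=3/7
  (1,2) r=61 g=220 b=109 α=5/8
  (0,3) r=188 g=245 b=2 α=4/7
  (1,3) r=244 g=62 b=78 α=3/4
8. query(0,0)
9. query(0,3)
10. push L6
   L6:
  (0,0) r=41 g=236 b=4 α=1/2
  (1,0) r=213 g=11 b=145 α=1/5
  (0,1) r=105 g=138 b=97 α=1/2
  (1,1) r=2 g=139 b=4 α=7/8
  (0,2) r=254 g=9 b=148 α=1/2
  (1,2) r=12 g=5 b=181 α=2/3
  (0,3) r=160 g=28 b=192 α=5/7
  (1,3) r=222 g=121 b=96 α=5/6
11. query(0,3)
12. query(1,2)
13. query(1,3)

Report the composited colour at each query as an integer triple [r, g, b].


(1,0) stack=L1,L2; from [0,0,0]:
L1 α=5/6: [405/2, 65/3, 155/6]
L2 α=4/5: [2133/10, 869/15, 5123/30]
rounded: [213, 58, 171]

query (0,2) [L1,L2,L3,L4] — begin 0,0,0
after L1 α=1/2: [41/2, 56, 71/2]
after L2 α=1/2: [351/4, 207/2, 197/4]
after L3 α=1/4: [1701/16, 747/8, 1451/16]
after L4 α=2/5: [11759/80, 5617/40, 9793/80]
rounded: [147, 140, 122]

query (0,0) [L1,L2,L3,L4,L5] — begin 0,0,0
+L1 (α=1/3) → [161/3, 229/3, 43]
+L2 (α=2/7) → [2221/21, 1937/21, 401/7]
+L3 (α=3/4) → [3154/21, 6985/42, 1073/28]
+L4 (α=0) → [3154/21, 6985/42, 1073/28]
+L5 (α=1/2) → [3152/21, 9001/84, 2641/56]
rounded: [150, 107, 47]

(0,3) stack=L1,L2,L3,L4,L5; from [0,0,0]:
L1 α=2/3: [120, 208/3, 214/3]
L2 α=2/3: [148/3, 1582/9, 1318/9]
L3 α=4/5: [2248/15, 6838/45, 7474/45]
L4 α=1/3: [6596/45, 19391/135, 26198/135]
L5 α=4/7: [17876/105, 63491/315, 3794/45]
→ [170, 202, 84]

query (0,3) [L1,L2,L3,L4,L5,L6] — begin 0,0,0
L1 α=2/3: [120, 208/3, 214/3]
L2 α=2/3: [148/3, 1582/9, 1318/9]
L3 α=4/5: [2248/15, 6838/45, 7474/45]
L4 α=1/3: [6596/45, 19391/135, 26198/135]
L5 α=4/7: [17876/105, 63491/315, 3794/45]
L6 α=5/7: [119752/735, 171082/2205, 50788/315]
= [163, 78, 161]

(1,2) stack=L1,L2,L3,L4,L5,L6; from [0,0,0]:
after L1 α=1/2: [33, 183/2, 141/2]
after L2 α=1/2: [87, 407/4, 397/4]
after L3 α=1/4: [189/2, 1401/16, 1215/16]
after L4 α=1/6: [407/4, 10877/96, 3001/32]
after L5 α=5/8: [2441/32, 46077/256, 26443/256]
after L6 α=2/3: [3209/96, 48637/768, 39705/256]
→ [33, 63, 155]

(1,3) stack=L1,L2,L3,L4,L5,L6; from [0,0,0]:
after L1 α=1/2: [2, 87/2, 53/2]
after L2 α=2/3: [8/3, 571/6, 331/2]
after L3 α=3/8: [85/24, 5123/48, 2783/16]
after L4 α=1/5: [379/30, 7811/60, 3299/20]
after L5 α=3/4: [22339/120, 18971/240, 7979/80]
after L6 α=5/6: [155539/720, 164171/1440, 46379/480]
→ [216, 114, 97]


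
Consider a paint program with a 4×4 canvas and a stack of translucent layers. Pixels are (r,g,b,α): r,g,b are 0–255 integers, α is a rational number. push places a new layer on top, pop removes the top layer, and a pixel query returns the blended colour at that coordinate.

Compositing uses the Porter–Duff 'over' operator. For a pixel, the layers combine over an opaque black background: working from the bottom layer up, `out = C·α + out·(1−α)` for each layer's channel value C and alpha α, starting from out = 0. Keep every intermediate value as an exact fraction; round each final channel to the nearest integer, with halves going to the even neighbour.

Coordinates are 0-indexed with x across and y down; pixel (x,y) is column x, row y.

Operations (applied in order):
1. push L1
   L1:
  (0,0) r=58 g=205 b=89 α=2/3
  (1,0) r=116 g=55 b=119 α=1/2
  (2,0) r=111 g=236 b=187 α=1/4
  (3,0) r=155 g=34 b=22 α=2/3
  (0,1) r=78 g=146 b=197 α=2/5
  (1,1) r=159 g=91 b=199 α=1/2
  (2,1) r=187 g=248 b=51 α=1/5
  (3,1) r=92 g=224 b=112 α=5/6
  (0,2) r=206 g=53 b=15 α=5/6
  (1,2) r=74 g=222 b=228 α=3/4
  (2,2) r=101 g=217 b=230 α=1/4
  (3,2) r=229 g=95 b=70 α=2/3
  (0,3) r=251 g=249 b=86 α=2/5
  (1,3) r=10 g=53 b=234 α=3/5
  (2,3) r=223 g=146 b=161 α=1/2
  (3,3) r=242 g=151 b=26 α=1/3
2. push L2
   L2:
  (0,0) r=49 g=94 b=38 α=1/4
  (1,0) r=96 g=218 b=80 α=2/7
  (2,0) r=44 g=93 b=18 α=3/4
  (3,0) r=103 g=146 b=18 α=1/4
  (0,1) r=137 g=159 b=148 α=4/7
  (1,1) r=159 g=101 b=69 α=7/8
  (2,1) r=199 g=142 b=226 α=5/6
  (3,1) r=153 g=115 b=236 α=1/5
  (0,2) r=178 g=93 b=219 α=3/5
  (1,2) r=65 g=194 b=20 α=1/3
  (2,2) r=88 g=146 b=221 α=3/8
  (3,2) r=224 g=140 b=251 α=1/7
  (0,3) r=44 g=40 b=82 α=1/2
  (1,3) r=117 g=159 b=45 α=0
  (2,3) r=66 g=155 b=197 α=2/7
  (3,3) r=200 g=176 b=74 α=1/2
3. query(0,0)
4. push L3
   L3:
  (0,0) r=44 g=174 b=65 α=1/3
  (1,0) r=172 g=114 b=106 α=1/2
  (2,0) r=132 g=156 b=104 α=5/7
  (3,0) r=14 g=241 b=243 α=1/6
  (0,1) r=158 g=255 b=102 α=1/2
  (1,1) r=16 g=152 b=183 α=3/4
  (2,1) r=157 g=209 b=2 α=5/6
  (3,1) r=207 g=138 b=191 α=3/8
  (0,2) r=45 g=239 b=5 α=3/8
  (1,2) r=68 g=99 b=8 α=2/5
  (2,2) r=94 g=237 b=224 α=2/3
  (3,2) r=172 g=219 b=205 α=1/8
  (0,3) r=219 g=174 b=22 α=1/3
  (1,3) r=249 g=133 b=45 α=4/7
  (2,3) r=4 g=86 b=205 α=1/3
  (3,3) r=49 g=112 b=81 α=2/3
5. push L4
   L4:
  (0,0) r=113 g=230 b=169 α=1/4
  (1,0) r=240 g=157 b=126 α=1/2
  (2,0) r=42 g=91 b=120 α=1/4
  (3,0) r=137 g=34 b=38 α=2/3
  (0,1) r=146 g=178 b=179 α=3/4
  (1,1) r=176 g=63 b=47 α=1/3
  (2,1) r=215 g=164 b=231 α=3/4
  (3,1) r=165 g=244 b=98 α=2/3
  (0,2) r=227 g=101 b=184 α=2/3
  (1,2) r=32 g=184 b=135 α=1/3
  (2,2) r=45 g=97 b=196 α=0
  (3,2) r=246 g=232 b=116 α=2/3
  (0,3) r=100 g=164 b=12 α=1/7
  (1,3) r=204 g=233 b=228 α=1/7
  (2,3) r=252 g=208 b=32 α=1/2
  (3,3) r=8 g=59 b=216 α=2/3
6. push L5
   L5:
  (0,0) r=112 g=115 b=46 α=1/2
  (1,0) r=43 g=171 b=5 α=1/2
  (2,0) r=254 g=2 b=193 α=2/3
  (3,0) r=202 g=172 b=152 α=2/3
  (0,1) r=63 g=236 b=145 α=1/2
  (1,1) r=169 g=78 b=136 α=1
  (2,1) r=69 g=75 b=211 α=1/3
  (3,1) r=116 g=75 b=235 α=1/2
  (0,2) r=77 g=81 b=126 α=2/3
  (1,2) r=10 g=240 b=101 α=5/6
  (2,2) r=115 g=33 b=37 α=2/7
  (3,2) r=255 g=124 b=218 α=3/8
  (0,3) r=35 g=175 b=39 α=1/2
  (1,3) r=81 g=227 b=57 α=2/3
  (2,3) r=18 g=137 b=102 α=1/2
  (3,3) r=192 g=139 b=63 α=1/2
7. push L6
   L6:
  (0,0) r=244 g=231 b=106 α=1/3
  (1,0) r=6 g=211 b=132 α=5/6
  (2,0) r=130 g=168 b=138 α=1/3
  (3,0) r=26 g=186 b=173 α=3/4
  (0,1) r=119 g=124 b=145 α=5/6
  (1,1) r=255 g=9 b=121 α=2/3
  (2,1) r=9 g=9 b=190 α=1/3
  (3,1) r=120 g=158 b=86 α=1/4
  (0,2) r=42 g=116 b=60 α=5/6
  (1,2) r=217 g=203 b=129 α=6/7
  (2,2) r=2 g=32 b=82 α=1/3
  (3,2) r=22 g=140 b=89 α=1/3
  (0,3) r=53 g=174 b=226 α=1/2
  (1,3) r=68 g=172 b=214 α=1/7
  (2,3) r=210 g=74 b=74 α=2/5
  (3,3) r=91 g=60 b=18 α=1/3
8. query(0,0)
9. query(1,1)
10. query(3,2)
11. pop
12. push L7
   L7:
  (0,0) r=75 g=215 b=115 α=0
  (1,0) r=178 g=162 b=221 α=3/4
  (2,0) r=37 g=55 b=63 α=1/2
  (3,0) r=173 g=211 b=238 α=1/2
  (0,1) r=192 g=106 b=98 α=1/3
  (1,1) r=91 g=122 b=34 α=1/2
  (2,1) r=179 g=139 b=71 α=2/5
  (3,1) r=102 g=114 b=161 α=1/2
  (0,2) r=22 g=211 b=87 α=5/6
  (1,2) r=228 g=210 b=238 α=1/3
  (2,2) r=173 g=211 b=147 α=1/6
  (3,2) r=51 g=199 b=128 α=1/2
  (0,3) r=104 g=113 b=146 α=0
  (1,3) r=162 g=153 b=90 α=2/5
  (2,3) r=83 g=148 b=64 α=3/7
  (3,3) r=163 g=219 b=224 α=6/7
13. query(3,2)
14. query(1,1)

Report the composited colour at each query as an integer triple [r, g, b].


at x=0,y=0 over L1,L2:
L1 α=2/3: [116/3, 410/3, 178/3]
L2 α=1/4: [165/4, 126, 54]
= [41, 126, 54]

at x=0,y=0 over L1,L2,L3,L4,L5,L6:
L1 α=2/3: [116/3, 410/3, 178/3]
L2 α=1/4: [165/4, 126, 54]
L3 α=1/3: [253/6, 142, 173/3]
L4 α=1/4: [479/8, 164, 171/2]
L5 α=1/2: [1375/16, 279/2, 263/4]
L6 α=1/3: [1109/8, 170, 475/6]
rounded: [139, 170, 79]

query (1,1) [L1,L2,L3,L4,L5,L6] — begin 0,0,0
+L1 (α=1/2) → [159/2, 91/2, 199/2]
+L2 (α=7/8) → [2385/16, 1505/16, 1165/16]
+L3 (α=3/4) → [3153/64, 8801/64, 9949/64]
+L4 (α=1/3) → [8785/96, 10817/96, 11453/96]
+L5 (α=1) → [169, 78, 136]
+L6 (α=2/3) → [679/3, 32, 126]
→ [226, 32, 126]

(3,2) stack=L1,L2,L3,L4,L5,L6; from [0,0,0]:
after L1 α=2/3: [458/3, 190/3, 140/3]
after L2 α=1/7: [1140/7, 520/7, 531/7]
after L3 α=1/8: [164, 739/8, 92]
after L4 α=2/3: [656/3, 4451/24, 108]
after L5 α=3/8: [5575/24, 31183/192, 597/4]
after L6 α=1/3: [5839/36, 44623/288, 775/6]
rounded: [162, 155, 129]

(3,2) stack=L1,L2,L3,L4,L5,L7; from [0,0,0]:
L1 α=2/3: [458/3, 190/3, 140/3]
L2 α=1/7: [1140/7, 520/7, 531/7]
L3 α=1/8: [164, 739/8, 92]
L4 α=2/3: [656/3, 4451/24, 108]
L5 α=3/8: [5575/24, 31183/192, 597/4]
L7 α=1/2: [6799/48, 69391/384, 1109/8]
→ [142, 181, 139]

(1,1) stack=L1,L2,L3,L4,L5,L7; from [0,0,0]:
after L1 α=1/2: [159/2, 91/2, 199/2]
after L2 α=7/8: [2385/16, 1505/16, 1165/16]
after L3 α=3/4: [3153/64, 8801/64, 9949/64]
after L4 α=1/3: [8785/96, 10817/96, 11453/96]
after L5 α=1: [169, 78, 136]
after L7 α=1/2: [130, 100, 85]
→ [130, 100, 85]


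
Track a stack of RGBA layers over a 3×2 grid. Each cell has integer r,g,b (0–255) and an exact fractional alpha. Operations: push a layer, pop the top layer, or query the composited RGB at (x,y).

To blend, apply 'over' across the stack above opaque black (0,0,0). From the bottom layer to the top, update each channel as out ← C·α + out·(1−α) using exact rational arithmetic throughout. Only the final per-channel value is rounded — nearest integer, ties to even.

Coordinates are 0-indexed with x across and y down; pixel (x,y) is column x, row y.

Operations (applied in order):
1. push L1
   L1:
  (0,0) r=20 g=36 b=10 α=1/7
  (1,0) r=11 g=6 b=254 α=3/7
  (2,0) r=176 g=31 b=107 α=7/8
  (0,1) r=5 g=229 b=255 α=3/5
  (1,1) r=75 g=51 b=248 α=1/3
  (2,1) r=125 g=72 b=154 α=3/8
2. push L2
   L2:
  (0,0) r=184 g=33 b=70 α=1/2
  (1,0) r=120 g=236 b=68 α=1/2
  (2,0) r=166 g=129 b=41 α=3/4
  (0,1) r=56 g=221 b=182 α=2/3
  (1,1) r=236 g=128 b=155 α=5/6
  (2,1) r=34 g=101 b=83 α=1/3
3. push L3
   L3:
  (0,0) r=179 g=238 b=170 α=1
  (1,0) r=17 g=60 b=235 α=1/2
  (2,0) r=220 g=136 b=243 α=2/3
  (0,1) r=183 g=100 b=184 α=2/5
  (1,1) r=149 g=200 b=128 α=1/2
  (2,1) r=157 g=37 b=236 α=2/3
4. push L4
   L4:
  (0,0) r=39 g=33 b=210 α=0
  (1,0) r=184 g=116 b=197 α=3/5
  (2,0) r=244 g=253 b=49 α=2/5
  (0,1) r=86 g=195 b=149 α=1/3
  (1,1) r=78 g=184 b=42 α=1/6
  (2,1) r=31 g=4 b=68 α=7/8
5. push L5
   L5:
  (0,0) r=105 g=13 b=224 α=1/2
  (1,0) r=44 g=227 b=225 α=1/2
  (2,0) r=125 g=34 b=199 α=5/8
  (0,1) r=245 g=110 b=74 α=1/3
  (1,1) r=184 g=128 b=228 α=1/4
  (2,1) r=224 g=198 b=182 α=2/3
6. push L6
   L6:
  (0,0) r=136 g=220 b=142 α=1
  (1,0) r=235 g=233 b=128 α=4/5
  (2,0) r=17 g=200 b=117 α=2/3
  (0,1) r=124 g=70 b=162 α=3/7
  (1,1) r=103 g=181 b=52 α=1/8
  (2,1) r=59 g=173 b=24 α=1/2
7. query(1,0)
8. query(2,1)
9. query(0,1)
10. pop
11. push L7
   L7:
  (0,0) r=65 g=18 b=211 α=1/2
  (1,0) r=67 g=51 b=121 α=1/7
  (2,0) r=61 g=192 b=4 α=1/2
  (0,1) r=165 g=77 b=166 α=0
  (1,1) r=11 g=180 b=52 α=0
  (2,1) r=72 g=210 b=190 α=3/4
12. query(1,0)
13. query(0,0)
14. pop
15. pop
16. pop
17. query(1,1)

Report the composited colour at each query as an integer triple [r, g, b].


(1,0) stack=L1,L2,L3,L4,L5,L6; from [0,0,0]:
after L1 α=3/7: [33/7, 18/7, 762/7]
after L2 α=1/2: [873/14, 835/7, 619/7]
after L3 α=1/2: [1111/28, 1255/14, 1132/7]
after L4 α=3/5: [8839/70, 3691/35, 6401/35]
after L5 α=1/2: [11919/140, 5818/35, 7138/35]
after L6 α=4/5: [143519/700, 38438/175, 25058/175]
→ [205, 220, 143]

query (2,1) [L1,L2,L3,L4,L5,L6] — begin 0,0,0
+L1 (α=3/8) → [375/8, 27, 231/4]
+L2 (α=1/3) → [511/12, 155/3, 397/6]
+L3 (α=2/3) → [4279/36, 377/9, 3229/18]
+L4 (α=7/8) → [12091/288, 629/72, 11797/144]
+L5 (α=2/3) → [141115/864, 29141/216, 64213/432]
+L6 (α=1/2) → [192091/1728, 66509/432, 74581/864]
= [111, 154, 86]

at x=0,y=1 over L1,L2,L3,L4,L5,L6:
L1 α=3/5: [3, 687/5, 153]
L2 α=2/3: [115/3, 2897/15, 517/3]
L3 α=2/5: [481/5, 3897/25, 177]
L4 α=1/3: [464/5, 4223/25, 503/3]
L5 α=1/3: [2153/15, 3732/25, 1228/9]
L6 α=3/7: [14192/105, 20178/175, 9286/63]
= [135, 115, 147]

query (1,0) [L1,L2,L3,L4,L5,L7] — begin 0,0,0
+L1 (α=3/7) → [33/7, 18/7, 762/7]
+L2 (α=1/2) → [873/14, 835/7, 619/7]
+L3 (α=1/2) → [1111/28, 1255/14, 1132/7]
+L4 (α=3/5) → [8839/70, 3691/35, 6401/35]
+L5 (α=1/2) → [11919/140, 5818/35, 7138/35]
+L7 (α=1/7) → [40447/490, 36693/245, 47063/245]
rounded: [83, 150, 192]

query (0,0) [L1,L2,L3,L4,L5,L7] — begin 0,0,0
after L1 α=1/7: [20/7, 36/7, 10/7]
after L2 α=1/2: [654/7, 267/14, 250/7]
after L3 α=1: [179, 238, 170]
after L4 α=0: [179, 238, 170]
after L5 α=1/2: [142, 251/2, 197]
after L7 α=1/2: [207/2, 287/4, 204]
→ [104, 72, 204]

query (1,1) [L1,L2,L3] — begin 0,0,0
L1 α=1/3: [25, 17, 248/3]
L2 α=5/6: [1205/6, 219/2, 2573/18]
L3 α=1/2: [2099/12, 619/4, 4877/36]
rounded: [175, 155, 135]


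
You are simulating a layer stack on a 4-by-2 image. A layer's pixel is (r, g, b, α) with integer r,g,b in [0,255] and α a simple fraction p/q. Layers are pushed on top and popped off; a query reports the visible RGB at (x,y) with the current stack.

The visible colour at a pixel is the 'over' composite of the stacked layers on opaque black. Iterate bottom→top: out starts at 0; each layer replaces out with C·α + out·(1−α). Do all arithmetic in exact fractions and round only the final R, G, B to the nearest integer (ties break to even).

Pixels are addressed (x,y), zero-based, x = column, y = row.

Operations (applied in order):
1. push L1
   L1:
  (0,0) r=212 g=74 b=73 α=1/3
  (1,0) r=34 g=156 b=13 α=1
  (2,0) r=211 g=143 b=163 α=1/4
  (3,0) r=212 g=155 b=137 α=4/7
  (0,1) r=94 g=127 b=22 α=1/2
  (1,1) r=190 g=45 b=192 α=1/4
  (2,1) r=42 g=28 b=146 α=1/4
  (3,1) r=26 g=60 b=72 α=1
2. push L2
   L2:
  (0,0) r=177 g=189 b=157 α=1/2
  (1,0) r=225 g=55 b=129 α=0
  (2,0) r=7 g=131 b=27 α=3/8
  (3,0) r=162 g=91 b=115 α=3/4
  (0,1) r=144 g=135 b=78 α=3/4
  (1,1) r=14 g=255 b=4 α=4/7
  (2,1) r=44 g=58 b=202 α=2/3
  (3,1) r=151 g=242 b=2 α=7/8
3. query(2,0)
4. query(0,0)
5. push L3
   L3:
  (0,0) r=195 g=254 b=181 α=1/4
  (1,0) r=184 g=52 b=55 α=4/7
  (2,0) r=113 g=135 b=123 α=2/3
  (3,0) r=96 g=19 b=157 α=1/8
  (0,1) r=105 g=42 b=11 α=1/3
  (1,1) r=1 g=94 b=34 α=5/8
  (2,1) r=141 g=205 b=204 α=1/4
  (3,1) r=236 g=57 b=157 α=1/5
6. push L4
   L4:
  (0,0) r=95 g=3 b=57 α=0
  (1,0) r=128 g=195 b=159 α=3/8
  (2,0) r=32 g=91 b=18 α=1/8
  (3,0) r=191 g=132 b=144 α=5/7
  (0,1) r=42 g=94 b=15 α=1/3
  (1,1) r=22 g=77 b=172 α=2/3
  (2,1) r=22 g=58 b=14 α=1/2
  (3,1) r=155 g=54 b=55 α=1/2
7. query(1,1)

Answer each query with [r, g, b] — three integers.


(2,0) stack=L1,L2; from [0,0,0]:
+L1 (α=1/4) → [211/4, 143/4, 163/4]
+L2 (α=3/8) → [1139/32, 2287/32, 1139/32]
→ [36, 71, 36]

(0,0) stack=L1,L2; from [0,0,0]:
after L1 α=1/3: [212/3, 74/3, 73/3]
after L2 α=1/2: [743/6, 641/6, 272/3]
→ [124, 107, 91]

at x=1,y=1 over L1,L2,L3,L4:
after L1 α=1/4: [95/2, 45/4, 48]
after L2 α=4/7: [397/14, 4215/28, 160/7]
after L3 α=5/8: [1261/112, 25805/224, 835/28]
after L4 α=2/3: [2063/112, 60301/672, 3489/28]
rounded: [18, 90, 125]
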